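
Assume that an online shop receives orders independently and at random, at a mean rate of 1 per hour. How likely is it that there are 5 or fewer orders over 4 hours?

Over the interval, μ = 1 × 4 = 4 (4 hours).
P(N ≤ 5) = Σ_{j=0}^{5} e^(−μ) μ^j/j! ≈ 0.7851.

0.7851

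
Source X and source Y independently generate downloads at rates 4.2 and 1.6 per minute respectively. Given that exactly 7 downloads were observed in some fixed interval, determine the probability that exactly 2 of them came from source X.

Given the total, each event is independently from source X with probability p = λ_X/(λ_X+λ_Y) = 4.2/5.8 ≈ 0.7241.
So K ~ Binomial(7, 4.2/5.8): P(K = 2) = C(7,2) · (4.2/5.8)^2 · (1.6/5.8)^5 ≈ 0.0176.

0.0176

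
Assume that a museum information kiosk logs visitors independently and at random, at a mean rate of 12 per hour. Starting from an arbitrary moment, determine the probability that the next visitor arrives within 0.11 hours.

0.7329

Inter-arrival times are exponential with rate λ = 12 per hour.
P(T ≤ 0.11) = 1 − e^(−λt) = 1 − e^(−12 × 0.11) = 1 − e^(−1.32) ≈ 0.7329.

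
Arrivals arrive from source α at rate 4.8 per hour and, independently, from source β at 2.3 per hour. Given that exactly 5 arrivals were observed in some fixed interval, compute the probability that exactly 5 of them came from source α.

0.1412

Given the total, each event is independently from source α with probability p = λ_α/(λ_α+λ_β) = 4.8/7.1 ≈ 0.6761.
So K ~ Binomial(5, 4.8/7.1): P(K = 5) = C(5,5) · (4.8/7.1)^5 · (2.3/7.1)^0 ≈ 0.1412.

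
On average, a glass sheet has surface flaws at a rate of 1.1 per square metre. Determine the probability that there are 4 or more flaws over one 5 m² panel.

Over the interval, μ = 1.1 × 5 = 5.5 (a 5 m² panel = 5 square metres).
P(N ≥ 4) = 1 − P(N ≤ 3) = 1 − Σ_{j=0}^{3} e^(−μ) μ^j/j! ≈ 0.7983.

0.7983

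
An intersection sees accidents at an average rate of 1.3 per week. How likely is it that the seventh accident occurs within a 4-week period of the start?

Over the interval, μ = 1.3 × 4 = 5.2 (a 4-week period = 4 weeks).
The seventh arrival falls in the interval iff at least 7 events occur there: P(S_7 ≤ t) = P(N ≥ 7) = 1 − P(N ≤ 6) ≈ 0.2676.

0.2676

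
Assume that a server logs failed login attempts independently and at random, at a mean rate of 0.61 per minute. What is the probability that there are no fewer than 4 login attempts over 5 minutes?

0.3640

Over the interval, μ = 0.61 × 5 = 3.05 (5 minutes).
P(N ≥ 4) = 1 − P(N ≤ 3) = 1 − Σ_{j=0}^{3} e^(−μ) μ^j/j! ≈ 0.3640.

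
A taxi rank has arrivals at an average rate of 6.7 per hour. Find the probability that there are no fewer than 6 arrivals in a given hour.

0.6594

With mean μ = 6.7 per hour,
P(N ≥ 6) = 1 − P(N ≤ 5) = 1 − Σ_{j=0}^{5} e^(−μ) μ^j/j! ≈ 0.6594.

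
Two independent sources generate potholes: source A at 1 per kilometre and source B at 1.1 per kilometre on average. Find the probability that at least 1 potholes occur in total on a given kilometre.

Independent Poisson processes superpose: combined rate λ = 1 + 1.1 = 2.1 per kilometre.
So μ = 2.1.
P(N ≥ 1) = 1 − P(N ≤ 0) ≈ 0.8775.

0.8775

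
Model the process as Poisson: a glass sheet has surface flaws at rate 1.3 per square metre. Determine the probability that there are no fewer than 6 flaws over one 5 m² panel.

0.6310

Over the interval, μ = 1.3 × 5 = 6.5 (a 5 m² panel = 5 square metres).
P(N ≥ 6) = 1 − P(N ≤ 5) = 1 − Σ_{j=0}^{5} e^(−μ) μ^j/j! ≈ 0.6310.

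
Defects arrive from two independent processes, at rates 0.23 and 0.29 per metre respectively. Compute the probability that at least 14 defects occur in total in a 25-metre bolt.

0.4270

Independent Poisson processes superpose: combined rate λ = 0.23 + 0.29 = 0.52 per metre.
Over the interval, μ = 0.52 × 25 = 13 (a 25-metre bolt = 25 metres).
P(N ≥ 14) = 1 − P(N ≤ 13) ≈ 0.4270.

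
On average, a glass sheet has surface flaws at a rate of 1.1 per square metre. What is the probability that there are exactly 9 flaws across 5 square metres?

0.0519

Over the interval, μ = 1.1 × 5 = 5.5 (5 square metres).
P(N = 9) = e^(−μ) μ^9/9! = e^(−5.5) · 5.5^9/362880 ≈ 0.0519.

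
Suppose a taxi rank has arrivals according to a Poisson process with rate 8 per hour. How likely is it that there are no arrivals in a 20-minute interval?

0.0695

Over the interval, μ = 8 × 1/3 ≈ 2.66667 (a 20-minute interval = 1/3 hours).
P(N = 0) = e^(−μ) μ^0/0! = e^(−2.66667) · 2.66667^0/1 ≈ 0.0695.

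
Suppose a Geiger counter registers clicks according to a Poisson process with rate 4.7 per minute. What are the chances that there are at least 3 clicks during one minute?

With mean μ = 4.7 per minute,
P(N ≥ 3) = 1 − P(N ≤ 2) = 1 − Σ_{j=0}^{2} e^(−μ) μ^j/j! ≈ 0.8477.

0.8477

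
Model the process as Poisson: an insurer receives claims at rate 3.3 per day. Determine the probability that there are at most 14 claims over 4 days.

0.6546

Over the interval, μ = 3.3 × 4 = 13.2 (4 days).
P(N ≤ 14) = Σ_{j=0}^{14} e^(−μ) μ^j/j! ≈ 0.6546.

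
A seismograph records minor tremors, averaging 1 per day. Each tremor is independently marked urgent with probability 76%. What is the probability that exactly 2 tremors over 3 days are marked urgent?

0.2659

Thinning: the tremors that are marked urgent themselves form a Poisson process with rate 0.76 × 1 = 0.76 per day.
Over the interval, μ = 0.76 × 3 = 2.28 (3 days).
P(N = 2) = e^(−2.28) · 2.28^2/2! ≈ 0.2659.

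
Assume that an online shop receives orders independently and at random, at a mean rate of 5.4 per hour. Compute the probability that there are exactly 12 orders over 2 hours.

0.1072

Over the interval, μ = 5.4 × 2 = 10.8 (2 hours).
P(N = 12) = e^(−μ) μ^12/12! = e^(−10.8) · 10.8^12/479001600 ≈ 0.1072.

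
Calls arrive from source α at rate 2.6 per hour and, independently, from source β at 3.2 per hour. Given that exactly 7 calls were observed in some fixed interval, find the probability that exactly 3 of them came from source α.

Given the total, each event is independently from source α with probability p = λ_α/(λ_α+λ_β) = 2.6/5.8 ≈ 0.4483.
So K ~ Binomial(7, 2.6/5.8): P(K = 3) = C(7,3) · (2.6/5.8)^3 · (3.2/5.8)^4 ≈ 0.2921.

0.2921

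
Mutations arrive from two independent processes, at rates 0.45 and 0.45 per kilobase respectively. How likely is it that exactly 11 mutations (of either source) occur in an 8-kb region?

Independent Poisson processes superpose: combined rate λ = 0.45 + 0.45 = 0.9 per kilobase.
Over the interval, μ = 0.9 × 8 = 7.2 (an 8-kb region = 8 kilobases).
P(N = 11) = e^(−7.2) · 7.2^11/11! ≈ 0.0504.

0.0504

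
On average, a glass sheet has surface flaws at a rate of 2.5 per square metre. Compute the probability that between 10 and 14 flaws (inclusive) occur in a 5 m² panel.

0.5236

Over the interval, μ = 2.5 × 5 = 12.5 (a 5 m² panel = 5 square metres).
P(10 ≤ N ≤ 14) = Σ_{j=10}^{14} e^(−12.5) · 12.5^j/j! ≈ 0.5236.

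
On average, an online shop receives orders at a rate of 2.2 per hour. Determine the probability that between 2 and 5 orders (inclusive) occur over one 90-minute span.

0.7243

Over the interval, μ = 2.2 × 1.5 = 3.3 (a 90-minute span = 1.5 hours).
P(2 ≤ N ≤ 5) = Σ_{j=2}^{5} e^(−3.3) · 3.3^j/j! ≈ 0.7243.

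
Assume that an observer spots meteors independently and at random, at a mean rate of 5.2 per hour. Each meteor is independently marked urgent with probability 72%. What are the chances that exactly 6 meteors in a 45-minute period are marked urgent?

0.0411

Thinning: the meteors that are marked urgent themselves form a Poisson process with rate 0.72 × 5.2 = 3.744 per hour.
Over the interval, μ = 3.744 × 0.75 = 2.808 (a 45-minute period = 0.75 hours).
P(N = 6) = e^(−2.808) · 2.808^6/6! ≈ 0.0411.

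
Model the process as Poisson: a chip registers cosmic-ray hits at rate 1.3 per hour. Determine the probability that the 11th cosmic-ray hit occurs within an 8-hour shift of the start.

0.4669

Over the interval, μ = 1.3 × 8 = 10.4 (an 8-hour shift = 8 hours).
The 11th arrival falls in the interval iff at least 11 events occur there: P(S_11 ≤ t) = P(N ≥ 11) = 1 − P(N ≤ 10) ≈ 0.4669.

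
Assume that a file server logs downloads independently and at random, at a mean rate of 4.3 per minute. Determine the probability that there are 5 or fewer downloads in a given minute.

0.7367

With mean μ = 4.3 per minute,
P(N ≤ 5) = Σ_{j=0}^{5} e^(−μ) μ^j/j! ≈ 0.7367.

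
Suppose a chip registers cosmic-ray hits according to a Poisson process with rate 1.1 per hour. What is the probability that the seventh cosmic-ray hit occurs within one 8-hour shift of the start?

Over the interval, μ = 1.1 × 8 = 8.8 (an 8-hour shift = 8 hours).
The seventh arrival falls in the interval iff at least 7 events occur there: P(S_7 ≤ t) = P(N ≥ 7) = 1 − P(N ≤ 6) ≈ 0.7744.

0.7744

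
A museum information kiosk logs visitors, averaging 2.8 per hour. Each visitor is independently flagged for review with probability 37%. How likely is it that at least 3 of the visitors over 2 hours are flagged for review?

0.3428

Thinning: the visitors that are flagged for review themselves form a Poisson process with rate 0.37 × 2.8 = 1.036 per hour.
Over the interval, μ = 1.036 × 2 = 2.072 (2 hours).
P(N ≥ 3) = 1 − P(N ≤ 2) ≈ 0.3428.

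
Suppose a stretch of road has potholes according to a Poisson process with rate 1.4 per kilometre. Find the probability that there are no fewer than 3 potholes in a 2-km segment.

0.5305

Over the interval, μ = 1.4 × 2 = 2.8 (a 2-km segment = 2 kilometres).
P(N ≥ 3) = 1 − P(N ≤ 2) = 1 − Σ_{j=0}^{2} e^(−μ) μ^j/j! ≈ 0.5305.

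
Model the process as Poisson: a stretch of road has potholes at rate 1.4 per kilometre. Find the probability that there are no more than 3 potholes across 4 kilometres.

Over the interval, μ = 1.4 × 4 = 5.6 (4 kilometres).
P(N ≤ 3) = Σ_{j=0}^{3} e^(−μ) μ^j/j! ≈ 0.1906.

0.1906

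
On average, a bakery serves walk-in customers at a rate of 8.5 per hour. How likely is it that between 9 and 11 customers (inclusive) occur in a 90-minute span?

0.2673

Over the interval, μ = 8.5 × 1.5 = 12.75 (a 90-minute span = 1.5 hours).
P(9 ≤ N ≤ 11) = Σ_{j=9}^{11} e^(−12.75) · 12.75^j/j! ≈ 0.2673.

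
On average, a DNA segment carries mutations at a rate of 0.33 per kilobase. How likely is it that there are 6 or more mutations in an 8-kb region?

0.0520

Over the interval, μ = 0.33 × 8 = 2.64 (an 8-kb region = 8 kilobases).
P(N ≥ 6) = 1 − P(N ≤ 5) = 1 − Σ_{j=0}^{5} e^(−μ) μ^j/j! ≈ 0.0520.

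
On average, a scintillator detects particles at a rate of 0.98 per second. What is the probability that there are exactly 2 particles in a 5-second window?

0.0894

Over the interval, μ = 0.98 × 5 = 4.9 (a 5-second window = 5 seconds).
P(N = 2) = e^(−μ) μ^2/2! = e^(−4.9) · 4.9^2/2 ≈ 0.0894.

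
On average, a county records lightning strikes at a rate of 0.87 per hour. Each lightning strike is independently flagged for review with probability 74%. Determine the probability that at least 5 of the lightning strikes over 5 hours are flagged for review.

0.2228

Thinning: the lightning strikes that are flagged for review themselves form a Poisson process with rate 0.74 × 0.87 = 0.6438 per hour.
Over the interval, μ = 0.6438 × 5 = 3.219 (5 hours).
P(N ≥ 5) = 1 − P(N ≤ 4) ≈ 0.2228.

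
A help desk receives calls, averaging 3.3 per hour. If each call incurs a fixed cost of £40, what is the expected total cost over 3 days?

E[N] = 3.3 × 72 = 237.6 (3 days = 72 hours); E[cost] = 237.6 × £40 = £9504.

£9504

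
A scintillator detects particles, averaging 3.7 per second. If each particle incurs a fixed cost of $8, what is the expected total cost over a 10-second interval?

$296

E[N] = 3.7 × 10 = 37 (a 10-second interval = 10 seconds); E[cost] = 37 × $8 = $296.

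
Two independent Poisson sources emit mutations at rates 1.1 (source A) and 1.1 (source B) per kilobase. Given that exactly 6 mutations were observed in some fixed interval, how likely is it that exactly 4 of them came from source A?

Given the total, each event is independently from source A with probability p = λ_A/(λ_A+λ_B) = 1.1/2.2 = 0.5000.
So K ~ Binomial(6, 1.1/2.2): P(K = 4) = C(6,4) · (1.1/2.2)^4 · (1.1/2.2)^2 ≈ 0.2344.

0.2344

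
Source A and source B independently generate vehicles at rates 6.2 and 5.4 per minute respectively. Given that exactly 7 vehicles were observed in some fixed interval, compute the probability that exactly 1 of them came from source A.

0.0381

Given the total, each event is independently from source A with probability p = λ_A/(λ_A+λ_B) = 6.2/11.6 ≈ 0.5345.
So K ~ Binomial(7, 6.2/11.6): P(K = 1) = C(7,1) · (6.2/11.6)^1 · (5.4/11.6)^6 ≈ 0.0381.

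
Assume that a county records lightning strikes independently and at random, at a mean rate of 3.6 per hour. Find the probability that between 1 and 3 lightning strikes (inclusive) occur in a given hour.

With mean μ = 3.6 per hour,
P(1 ≤ N ≤ 3) = Σ_{j=1}^{3} e^(−3.6) · 3.6^j/j! ≈ 0.4879.

0.4879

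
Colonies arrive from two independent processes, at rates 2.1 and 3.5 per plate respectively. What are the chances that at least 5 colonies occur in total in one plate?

Independent Poisson processes superpose: combined rate λ = 2.1 + 3.5 = 5.6 per plate.
So μ = 5.6.
P(N ≥ 5) = 1 − P(N ≤ 4) ≈ 0.6578.

0.6578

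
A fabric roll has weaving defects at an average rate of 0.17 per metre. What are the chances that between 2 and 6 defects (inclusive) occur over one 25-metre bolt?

Over the interval, μ = 0.17 × 25 = 4.25 (a 25-metre bolt = 25 metres).
P(2 ≤ N ≤ 6) = Σ_{j=2}^{6} e^(−4.25) · 4.25^j/j! ≈ 0.7868.

0.7868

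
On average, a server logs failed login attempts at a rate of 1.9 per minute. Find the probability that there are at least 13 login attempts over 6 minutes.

Over the interval, μ = 1.9 × 6 = 11.4 (6 minutes).
P(N ≥ 13) = 1 − P(N ≤ 12) = 1 − Σ_{j=0}^{12} e^(−μ) μ^j/j! ≈ 0.3558.

0.3558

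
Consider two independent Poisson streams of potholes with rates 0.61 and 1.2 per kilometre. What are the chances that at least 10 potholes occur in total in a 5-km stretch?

0.4192

Independent Poisson processes superpose: combined rate λ = 0.61 + 1.2 = 1.81 per kilometre.
Over the interval, μ = 1.81 × 5 = 9.05 (a 5-km stretch = 5 kilometres).
P(N ≥ 10) = 1 − P(N ≤ 9) ≈ 0.4192.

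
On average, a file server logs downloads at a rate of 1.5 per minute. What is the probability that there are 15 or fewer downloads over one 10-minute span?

Over the interval, μ = 1.5 × 10 = 15 (a 10-minute span = 10 minutes).
P(N ≤ 15) = Σ_{j=0}^{15} e^(−μ) μ^j/j! ≈ 0.5681.

0.5681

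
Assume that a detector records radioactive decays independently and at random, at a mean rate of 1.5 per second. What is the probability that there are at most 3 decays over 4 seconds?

0.1512

Over the interval, μ = 1.5 × 4 = 6 (4 seconds).
P(N ≤ 3) = Σ_{j=0}^{3} e^(−μ) μ^j/j! ≈ 0.1512.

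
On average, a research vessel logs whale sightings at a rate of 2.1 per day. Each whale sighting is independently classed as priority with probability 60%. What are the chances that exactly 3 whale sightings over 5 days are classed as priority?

Thinning: the whale sightings that are classed as priority themselves form a Poisson process with rate 0.6 × 2.1 = 1.26 per day.
Over the interval, μ = 1.26 × 5 = 6.3 (5 days).
P(N = 3) = e^(−6.3) · 6.3^3/3! ≈ 0.0765.

0.0765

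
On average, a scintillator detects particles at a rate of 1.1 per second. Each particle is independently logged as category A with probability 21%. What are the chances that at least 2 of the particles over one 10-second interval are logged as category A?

Thinning: the particles that are logged as category A themselves form a Poisson process with rate 0.21 × 1.1 = 0.231 per second.
Over the interval, μ = 0.231 × 10 = 2.31 (a 10-second interval = 10 seconds).
P(N ≥ 2) = 1 − P(N ≤ 1) ≈ 0.6714.

0.6714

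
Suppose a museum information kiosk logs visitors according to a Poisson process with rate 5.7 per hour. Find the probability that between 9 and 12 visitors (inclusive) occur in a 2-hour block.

Over the interval, μ = 5.7 × 2 = 11.4 (a 2-hour block = 2 hours).
P(9 ≤ N ≤ 12) = Σ_{j=9}^{12} e^(−11.4) · 11.4^j/j! ≈ 0.4458.

0.4458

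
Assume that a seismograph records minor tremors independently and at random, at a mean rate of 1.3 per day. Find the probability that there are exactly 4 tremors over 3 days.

0.1951

Over the interval, μ = 1.3 × 3 = 3.9 (3 days).
P(N = 4) = e^(−μ) μ^4/4! = e^(−3.9) · 3.9^4/24 ≈ 0.1951.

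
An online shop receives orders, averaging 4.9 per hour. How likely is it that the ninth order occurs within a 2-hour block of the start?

Over the interval, μ = 4.9 × 2 = 9.8 (a 2-hour block = 2 hours).
The ninth arrival falls in the interval iff at least 9 events occur there: P(S_9 ≤ t) = P(N ≥ 9) = 1 − P(N ≤ 8) ≈ 0.6442.

0.6442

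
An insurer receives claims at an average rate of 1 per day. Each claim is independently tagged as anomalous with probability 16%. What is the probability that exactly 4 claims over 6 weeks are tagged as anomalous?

Thinning: the claims that are tagged as anomalous themselves form a Poisson process with rate 0.16 × 1 = 0.16 per day.
Over the interval, μ = 0.16 × 42 = 6.72 (6 weeks = 42 days).
P(N = 4) = e^(−6.72) · 6.72^4/4! ≈ 0.1025.

0.1025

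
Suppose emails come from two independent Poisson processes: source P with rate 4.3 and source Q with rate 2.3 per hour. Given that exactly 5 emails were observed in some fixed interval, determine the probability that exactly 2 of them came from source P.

0.1796

Given the total, each event is independently from source P with probability p = λ_P/(λ_P+λ_Q) = 4.3/6.6 ≈ 0.6515.
So K ~ Binomial(5, 4.3/6.6): P(K = 2) = C(5,2) · (4.3/6.6)^2 · (2.3/6.6)^3 ≈ 0.1796.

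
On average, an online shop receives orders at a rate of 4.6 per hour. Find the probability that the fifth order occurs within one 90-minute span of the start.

Over the interval, μ = 4.6 × 1.5 = 6.9 (a 90-minute span = 1.5 hours).
The fifth arrival falls in the interval iff at least 5 events occur there: P(S_5 ≤ t) = P(N ≥ 5) = 1 − P(N ≤ 4) ≈ 0.8177.

0.8177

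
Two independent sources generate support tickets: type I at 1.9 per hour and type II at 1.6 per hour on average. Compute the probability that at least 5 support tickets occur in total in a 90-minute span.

Independent Poisson processes superpose: combined rate λ = 1.9 + 1.6 = 3.5 per hour.
Over the interval, μ = 3.5 × 1.5 = 5.25 (a 90-minute span = 1.5 hours).
P(N ≥ 5) = 1 − P(N ≤ 4) ≈ 0.6022.

0.6022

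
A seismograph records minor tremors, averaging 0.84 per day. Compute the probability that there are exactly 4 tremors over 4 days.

Over the interval, μ = 0.84 × 4 = 3.36 (4 days).
P(N = 4) = e^(−μ) μ^4/4! = e^(−3.36) · 3.36^4/24 ≈ 0.1845.

0.1845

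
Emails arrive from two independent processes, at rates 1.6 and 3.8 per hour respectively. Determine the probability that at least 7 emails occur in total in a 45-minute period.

Independent Poisson processes superpose: combined rate λ = 1.6 + 3.8 = 5.4 per hour.
Over the interval, μ = 5.4 × 0.75 = 4.05 (a 45-minute period = 0.75 hours).
P(N ≥ 7) = 1 − P(N ≤ 6) ≈ 0.1159.

0.1159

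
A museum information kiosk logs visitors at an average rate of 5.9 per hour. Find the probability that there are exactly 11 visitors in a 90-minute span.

0.0937

Over the interval, μ = 5.9 × 1.5 = 8.85 (a 90-minute span = 1.5 hours).
P(N = 11) = e^(−μ) μ^11/11! = e^(−8.85) · 8.85^11/39916800 ≈ 0.0937.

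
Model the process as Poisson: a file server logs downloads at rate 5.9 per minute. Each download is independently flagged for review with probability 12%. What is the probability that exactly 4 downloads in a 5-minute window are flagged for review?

0.1898

Thinning: the downloads that are flagged for review themselves form a Poisson process with rate 0.12 × 5.9 = 0.708 per minute.
Over the interval, μ = 0.708 × 5 = 3.54 (a 5-minute window = 5 minutes).
P(N = 4) = e^(−3.54) · 3.54^4/4! ≈ 0.1898.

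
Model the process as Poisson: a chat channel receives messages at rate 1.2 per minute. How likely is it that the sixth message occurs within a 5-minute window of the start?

0.5543

Over the interval, μ = 1.2 × 5 = 6 (a 5-minute window = 5 minutes).
The sixth arrival falls in the interval iff at least 6 events occur there: P(S_6 ≤ t) = P(N ≥ 6) = 1 − P(N ≤ 5) ≈ 0.5543.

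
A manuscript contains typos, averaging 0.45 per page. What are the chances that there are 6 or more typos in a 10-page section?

0.2971

Over the interval, μ = 0.45 × 10 = 4.5 (a 10-page section = 10 pages).
P(N ≥ 6) = 1 − P(N ≤ 5) = 1 − Σ_{j=0}^{5} e^(−μ) μ^j/j! ≈ 0.2971.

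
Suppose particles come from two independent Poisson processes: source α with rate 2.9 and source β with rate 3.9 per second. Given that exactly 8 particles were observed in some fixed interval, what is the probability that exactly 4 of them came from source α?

0.2505

Given the total, each event is independently from source α with probability p = λ_α/(λ_α+λ_β) = 2.9/6.8 ≈ 0.4265.
So K ~ Binomial(8, 2.9/6.8): P(K = 4) = C(8,4) · (2.9/6.8)^4 · (3.9/6.8)^4 ≈ 0.2505.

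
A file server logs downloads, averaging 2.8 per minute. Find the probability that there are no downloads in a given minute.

0.0608

With mean μ = 2.8 per minute,
P(N = 0) = e^(−μ) μ^0/0! = e^(−2.8) · 2.8^0/1 ≈ 0.0608.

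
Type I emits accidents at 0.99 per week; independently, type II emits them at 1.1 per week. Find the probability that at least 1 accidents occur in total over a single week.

0.8763

Independent Poisson processes superpose: combined rate λ = 0.99 + 1.1 = 2.09 per week.
So μ = 2.09.
P(N ≥ 1) = 1 − P(N ≤ 0) ≈ 0.8763.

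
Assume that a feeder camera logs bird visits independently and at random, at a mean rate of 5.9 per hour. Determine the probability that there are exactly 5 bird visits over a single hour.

0.1632

With mean μ = 5.9 per hour,
P(N = 5) = e^(−μ) μ^5/5! = e^(−5.9) · 5.9^5/120 ≈ 0.1632.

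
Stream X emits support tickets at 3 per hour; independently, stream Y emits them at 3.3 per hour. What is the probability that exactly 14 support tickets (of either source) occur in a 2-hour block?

Independent Poisson processes superpose: combined rate λ = 3 + 3.3 = 6.3 per hour.
Over the interval, μ = 6.3 × 2 = 12.6 (a 2-hour block = 2 hours).
P(N = 14) = e^(−12.6) · 12.6^14/14! ≈ 0.0983.

0.0983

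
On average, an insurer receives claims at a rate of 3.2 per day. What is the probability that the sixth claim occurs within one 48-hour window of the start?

Over the interval, μ = 3.2 × 2 = 6.4 (a 48-hour window = 2 days).
The sixth arrival falls in the interval iff at least 6 events occur there: P(S_6 ≤ t) = P(N ≥ 6) = 1 − P(N ≤ 5) ≈ 0.6163.

0.6163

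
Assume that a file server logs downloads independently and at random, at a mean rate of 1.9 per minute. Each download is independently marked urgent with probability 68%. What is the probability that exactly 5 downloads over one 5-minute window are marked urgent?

Thinning: the downloads that are marked urgent themselves form a Poisson process with rate 0.68 × 1.9 = 1.292 per minute.
Over the interval, μ = 1.292 × 5 = 6.46 (a 5-minute window = 5 minutes).
P(N = 5) = e^(−6.46) · 6.46^5/5! ≈ 0.1467.

0.1467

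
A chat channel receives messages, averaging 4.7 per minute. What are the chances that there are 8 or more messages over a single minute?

0.1040

With mean μ = 4.7 per minute,
P(N ≥ 8) = 1 − P(N ≤ 7) = 1 − Σ_{j=0}^{7} e^(−μ) μ^j/j! ≈ 0.1040.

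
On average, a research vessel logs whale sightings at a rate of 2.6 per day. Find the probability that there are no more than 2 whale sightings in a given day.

0.5184

With mean μ = 2.6 per day,
P(N ≤ 2) = Σ_{j=0}^{2} e^(−μ) μ^j/j! ≈ 0.5184.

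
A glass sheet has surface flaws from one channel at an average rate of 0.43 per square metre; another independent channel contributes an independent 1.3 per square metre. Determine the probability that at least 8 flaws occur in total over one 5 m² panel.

0.6336

Independent Poisson processes superpose: combined rate λ = 0.43 + 1.3 = 1.73 per square metre.
Over the interval, μ = 1.73 × 5 = 8.65 (a 5 m² panel = 5 square metres).
P(N ≥ 8) = 1 − P(N ≤ 7) ≈ 0.6336.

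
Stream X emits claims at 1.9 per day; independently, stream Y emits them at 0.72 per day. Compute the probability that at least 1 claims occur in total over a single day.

Independent Poisson processes superpose: combined rate λ = 1.9 + 0.72 = 2.62 per day.
So μ = 2.62.
P(N ≥ 1) = 1 − P(N ≤ 0) ≈ 0.9272.

0.9272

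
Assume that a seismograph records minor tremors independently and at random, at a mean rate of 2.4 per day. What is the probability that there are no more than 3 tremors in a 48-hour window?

0.2942

Over the interval, μ = 2.4 × 2 = 4.8 (a 48-hour window = 2 days).
P(N ≤ 3) = Σ_{j=0}^{3} e^(−μ) μ^j/j! ≈ 0.2942.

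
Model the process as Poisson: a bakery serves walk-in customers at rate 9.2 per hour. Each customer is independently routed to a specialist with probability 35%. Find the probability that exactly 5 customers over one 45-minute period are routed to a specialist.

Thinning: the customers that are routed to a specialist themselves form a Poisson process with rate 0.35 × 9.2 = 3.22 per hour.
Over the interval, μ = 3.22 × 0.75 = 2.415 (a 45-minute period = 0.75 hours).
P(N = 5) = e^(−2.415) · 2.415^5/5! ≈ 0.0612.

0.0612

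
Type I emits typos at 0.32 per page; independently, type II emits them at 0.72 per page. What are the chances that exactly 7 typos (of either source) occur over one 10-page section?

0.0795

Independent Poisson processes superpose: combined rate λ = 0.32 + 0.72 = 1.04 per page.
Over the interval, μ = 1.04 × 10 = 10.4 (a 10-page section = 10 pages).
P(N = 7) = e^(−10.4) · 10.4^7/7! ≈ 0.0795.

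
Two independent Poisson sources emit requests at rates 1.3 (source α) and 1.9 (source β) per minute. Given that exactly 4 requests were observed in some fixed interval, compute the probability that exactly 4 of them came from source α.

0.0272

Given the total, each event is independently from source α with probability p = λ_α/(λ_α+λ_β) = 1.3/3.2 ≈ 0.4062.
So K ~ Binomial(4, 1.3/3.2): P(K = 4) = C(4,4) · (1.3/3.2)^4 · (1.9/3.2)^0 ≈ 0.0272.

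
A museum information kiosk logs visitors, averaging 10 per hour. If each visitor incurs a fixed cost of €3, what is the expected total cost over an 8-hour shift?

E[N] = 10 × 8 = 80 (an 8-hour shift = 8 hours); E[cost] = 80 × €3 = €240.

€240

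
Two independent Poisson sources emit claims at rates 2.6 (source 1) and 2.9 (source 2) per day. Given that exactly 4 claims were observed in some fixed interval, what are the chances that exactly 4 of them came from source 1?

0.0499

Given the total, each event is independently from source 1 with probability p = λ_1/(λ_1+λ_2) = 2.6/5.5 ≈ 0.4727.
So K ~ Binomial(4, 2.6/5.5): P(K = 4) = C(4,4) · (2.6/5.5)^4 · (2.9/5.5)^0 ≈ 0.0499.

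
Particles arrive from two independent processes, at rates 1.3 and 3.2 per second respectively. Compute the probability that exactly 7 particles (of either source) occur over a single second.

Independent Poisson processes superpose: combined rate λ = 1.3 + 3.2 = 4.5 per second.
So μ = 4.5.
P(N = 7) = e^(−4.5) · 4.5^7/7! ≈ 0.0824.

0.0824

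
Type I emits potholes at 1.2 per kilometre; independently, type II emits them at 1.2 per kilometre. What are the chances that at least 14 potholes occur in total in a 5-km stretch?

0.3185

Independent Poisson processes superpose: combined rate λ = 1.2 + 1.2 = 2.4 per kilometre.
Over the interval, μ = 2.4 × 5 = 12 (a 5-km stretch = 5 kilometres).
P(N ≥ 14) = 1 − P(N ≤ 13) ≈ 0.3185.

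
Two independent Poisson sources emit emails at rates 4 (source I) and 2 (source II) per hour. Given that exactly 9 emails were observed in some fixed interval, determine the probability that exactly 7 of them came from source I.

0.2341

Given the total, each event is independently from source I with probability p = λ_I/(λ_I+λ_II) = 4/6 ≈ 0.6667.
So K ~ Binomial(9, 4/6): P(K = 7) = C(9,7) · (4/6)^7 · (2/6)^2 ≈ 0.2341.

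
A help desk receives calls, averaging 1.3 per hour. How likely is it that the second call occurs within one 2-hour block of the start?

Over the interval, μ = 1.3 × 2 = 2.6 (a 2-hour block = 2 hours).
The second arrival falls in the interval iff at least 2 events occur there: P(S_2 ≤ t) = P(N ≥ 2) = 1 − P(N ≤ 1) ≈ 0.7326.

0.7326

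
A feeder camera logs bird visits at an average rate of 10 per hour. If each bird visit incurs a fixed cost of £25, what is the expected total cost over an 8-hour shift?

£2000

E[N] = 10 × 8 = 80 (an 8-hour shift = 8 hours); E[cost] = 80 × £25 = £2000.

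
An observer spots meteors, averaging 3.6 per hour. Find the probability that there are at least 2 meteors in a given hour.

0.8743

With mean μ = 3.6 per hour,
P(N ≥ 2) = 1 − P(N ≤ 1) = 1 − Σ_{j=0}^{1} e^(−μ) μ^j/j! ≈ 0.8743.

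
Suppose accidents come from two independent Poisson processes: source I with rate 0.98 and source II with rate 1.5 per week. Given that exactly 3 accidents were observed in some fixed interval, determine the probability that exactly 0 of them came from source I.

0.2213

Given the total, each event is independently from source I with probability p = λ_I/(λ_I+λ_II) = 0.98/2.48 ≈ 0.3952.
So K ~ Binomial(3, 0.98/2.48): P(K = 0) = C(3,0) · (0.98/2.48)^0 · (1.5/2.48)^3 ≈ 0.2213.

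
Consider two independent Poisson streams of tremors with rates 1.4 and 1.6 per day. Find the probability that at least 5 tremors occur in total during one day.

Independent Poisson processes superpose: combined rate λ = 1.4 + 1.6 = 3 per day.
So μ = 3.
P(N ≥ 5) = 1 − P(N ≤ 4) ≈ 0.1847.

0.1847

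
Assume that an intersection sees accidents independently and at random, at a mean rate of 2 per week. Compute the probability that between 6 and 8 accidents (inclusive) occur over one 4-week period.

Over the interval, μ = 2 × 4 = 8 (a 4-week period = 4 weeks).
P(6 ≤ N ≤ 8) = Σ_{j=6}^{8} e^(−8) · 8^j/j! ≈ 0.4013.

0.4013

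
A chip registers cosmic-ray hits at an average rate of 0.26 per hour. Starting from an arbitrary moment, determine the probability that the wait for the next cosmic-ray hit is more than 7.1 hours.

The wait for the next event is exponential with rate λ = 0.26 per hour.
P(T > 7.1) = e^(−λt) = e^(−0.26 × 7.1) = e^(−1.846) ≈ 0.1579.

0.1579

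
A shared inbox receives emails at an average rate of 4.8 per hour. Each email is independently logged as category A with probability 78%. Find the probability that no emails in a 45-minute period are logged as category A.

Thinning: the emails that are logged as category A themselves form a Poisson process with rate 0.78 × 4.8 = 3.744 per hour.
Over the interval, μ = 3.744 × 0.75 = 2.808 (a 45-minute period = 0.75 hours).
P(N = 0) = e^(−2.808) · 2.808^0/0! ≈ 0.0603.

0.0603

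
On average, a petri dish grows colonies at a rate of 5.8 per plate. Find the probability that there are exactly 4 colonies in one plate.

0.1428

With mean μ = 5.8 per plate,
P(N = 4) = e^(−μ) μ^4/4! = e^(−5.8) · 5.8^4/24 ≈ 0.1428.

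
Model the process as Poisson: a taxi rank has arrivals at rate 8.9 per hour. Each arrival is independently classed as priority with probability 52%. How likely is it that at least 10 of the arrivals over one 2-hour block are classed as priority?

Thinning: the arrivals that are classed as priority themselves form a Poisson process with rate 0.52 × 8.9 = 4.628 per hour.
Over the interval, μ = 4.628 × 2 = 9.256 (a 2-hour block = 2 hours).
P(N ≥ 10) = 1 − P(N ≤ 9) ≈ 0.4463.

0.4463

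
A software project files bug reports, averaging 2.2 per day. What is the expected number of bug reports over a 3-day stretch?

E[N] = λt = 2.2 × 3 = 6.6 (a 3-day stretch = 3 days).

6.6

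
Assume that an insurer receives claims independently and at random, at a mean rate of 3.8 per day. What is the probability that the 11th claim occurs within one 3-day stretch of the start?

0.5869

Over the interval, μ = 3.8 × 3 = 11.4 (a 3-day stretch = 3 days).
The 11th arrival falls in the interval iff at least 11 events occur there: P(S_11 ≤ t) = P(N ≥ 11) = 1 − P(N ≤ 10) ≈ 0.5869.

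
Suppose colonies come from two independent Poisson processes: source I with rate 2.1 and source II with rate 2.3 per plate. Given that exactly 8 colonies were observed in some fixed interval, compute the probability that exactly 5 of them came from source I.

0.1981

Given the total, each event is independently from source I with probability p = λ_I/(λ_I+λ_II) = 2.1/4.4 ≈ 0.4773.
So K ~ Binomial(8, 2.1/4.4): P(K = 5) = C(8,5) · (2.1/4.4)^5 · (2.3/4.4)^3 ≈ 0.1981.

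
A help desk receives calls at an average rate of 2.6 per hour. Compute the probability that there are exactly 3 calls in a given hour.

With mean μ = 2.6 per hour,
P(N = 3) = e^(−μ) μ^3/3! = e^(−2.6) · 2.6^3/6 ≈ 0.2176.

0.2176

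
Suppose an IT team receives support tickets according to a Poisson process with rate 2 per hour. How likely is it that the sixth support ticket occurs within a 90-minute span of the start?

Over the interval, μ = 2 × 1.5 = 3 (a 90-minute span = 1.5 hours).
The sixth arrival falls in the interval iff at least 6 events occur there: P(S_6 ≤ t) = P(N ≥ 6) = 1 − P(N ≤ 5) ≈ 0.0839.

0.0839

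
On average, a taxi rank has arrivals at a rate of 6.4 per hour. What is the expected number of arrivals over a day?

E[N] = λt = 6.4 × 24 = 153.6 (a day = 24 hours).

153.6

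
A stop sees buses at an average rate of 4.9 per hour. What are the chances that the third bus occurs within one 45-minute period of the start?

0.7103

Over the interval, μ = 4.9 × 0.75 = 3.675 (a 45-minute period = 0.75 hours).
The third arrival falls in the interval iff at least 3 events occur there: P(S_3 ≤ t) = P(N ≥ 3) = 1 − P(N ≤ 2) ≈ 0.7103.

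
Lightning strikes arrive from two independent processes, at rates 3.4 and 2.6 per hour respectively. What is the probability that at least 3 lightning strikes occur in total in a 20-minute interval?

0.3233

Independent Poisson processes superpose: combined rate λ = 3.4 + 2.6 = 6 per hour.
Over the interval, μ = 6 × 1/3 = 2 (a 20-minute interval = 1/3 hours).
P(N ≥ 3) = 1 − P(N ≤ 2) ≈ 0.3233.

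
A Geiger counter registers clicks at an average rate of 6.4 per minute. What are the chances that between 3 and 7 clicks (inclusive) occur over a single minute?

0.6410

With mean μ = 6.4 per minute,
P(3 ≤ N ≤ 7) = Σ_{j=3}^{7} e^(−6.4) · 6.4^j/j! ≈ 0.6410.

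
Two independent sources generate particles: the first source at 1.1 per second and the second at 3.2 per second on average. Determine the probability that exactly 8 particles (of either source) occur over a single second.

0.0393

Independent Poisson processes superpose: combined rate λ = 1.1 + 3.2 = 4.3 per second.
So μ = 4.3.
P(N = 8) = e^(−4.3) · 4.3^8/8! ≈ 0.0393.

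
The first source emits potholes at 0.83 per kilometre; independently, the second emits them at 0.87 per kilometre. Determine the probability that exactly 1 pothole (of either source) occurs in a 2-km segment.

Independent Poisson processes superpose: combined rate λ = 0.83 + 0.87 = 1.7 per kilometre.
Over the interval, μ = 1.7 × 2 = 3.4 (a 2-km segment = 2 kilometres).
P(N = 1) = e^(−3.4) · 3.4^1/1! ≈ 0.1135.

0.1135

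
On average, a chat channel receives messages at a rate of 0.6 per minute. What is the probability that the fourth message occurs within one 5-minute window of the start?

0.3528

Over the interval, μ = 0.6 × 5 = 3 (a 5-minute window = 5 minutes).
The fourth arrival falls in the interval iff at least 4 events occur there: P(S_4 ≤ t) = P(N ≥ 4) = 1 − P(N ≤ 3) ≈ 0.3528.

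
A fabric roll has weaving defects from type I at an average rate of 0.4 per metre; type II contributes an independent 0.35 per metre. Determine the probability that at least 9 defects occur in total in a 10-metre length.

0.3380

Independent Poisson processes superpose: combined rate λ = 0.4 + 0.35 = 0.75 per metre.
Over the interval, μ = 0.75 × 10 = 7.5 (a 10-metre length = 10 metres).
P(N ≥ 9) = 1 − P(N ≤ 8) ≈ 0.3380.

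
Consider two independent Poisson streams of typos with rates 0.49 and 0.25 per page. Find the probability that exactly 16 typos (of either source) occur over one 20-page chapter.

0.0946

Independent Poisson processes superpose: combined rate λ = 0.49 + 0.25 = 0.74 per page.
Over the interval, μ = 0.74 × 20 = 14.8 (a 20-page chapter = 20 pages).
P(N = 16) = e^(−14.8) · 14.8^16/16! ≈ 0.0946.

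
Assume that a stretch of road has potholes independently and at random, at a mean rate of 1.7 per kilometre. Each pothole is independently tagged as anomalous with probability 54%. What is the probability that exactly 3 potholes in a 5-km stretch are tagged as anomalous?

0.1636

Thinning: the potholes that are tagged as anomalous themselves form a Poisson process with rate 0.54 × 1.7 = 0.918 per kilometre.
Over the interval, μ = 0.918 × 5 = 4.59 (a 5-km stretch = 5 kilometres).
P(N = 3) = e^(−4.59) · 4.59^3/3! ≈ 0.1636.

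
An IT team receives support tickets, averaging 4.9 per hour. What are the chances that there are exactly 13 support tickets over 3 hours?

Over the interval, μ = 4.9 × 3 = 14.7 (3 hours).
P(N = 13) = e^(−μ) μ^13/13! = e^(−14.7) · 14.7^13/6227020800 ≈ 0.0992.

0.0992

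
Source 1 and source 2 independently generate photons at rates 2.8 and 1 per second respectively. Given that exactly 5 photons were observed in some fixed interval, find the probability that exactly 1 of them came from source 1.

0.0177

Given the total, each event is independently from source 1 with probability p = λ_1/(λ_1+λ_2) = 2.8/3.8 ≈ 0.7368.
So K ~ Binomial(5, 2.8/3.8): P(K = 1) = C(5,1) · (2.8/3.8)^1 · (1/3.8)^4 ≈ 0.0177.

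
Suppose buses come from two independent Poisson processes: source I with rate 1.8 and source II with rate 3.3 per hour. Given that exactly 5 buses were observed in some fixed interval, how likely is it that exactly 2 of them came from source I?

0.3375

Given the total, each event is independently from source I with probability p = λ_I/(λ_I+λ_II) = 1.8/5.1 ≈ 0.3529.
So K ~ Binomial(5, 1.8/5.1): P(K = 2) = C(5,2) · (1.8/5.1)^2 · (3.3/5.1)^3 ≈ 0.3375.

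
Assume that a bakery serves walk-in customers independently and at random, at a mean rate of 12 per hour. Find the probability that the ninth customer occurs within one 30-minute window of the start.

0.1528

Over the interval, μ = 12 × 0.5 = 6 (a 30-minute window = 0.5 hours).
The ninth arrival falls in the interval iff at least 9 events occur there: P(S_9 ≤ t) = P(N ≥ 9) = 1 − P(N ≤ 8) ≈ 0.1528.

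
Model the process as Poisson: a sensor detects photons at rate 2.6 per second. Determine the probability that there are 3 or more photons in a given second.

0.4816

With mean μ = 2.6 per second,
P(N ≥ 3) = 1 − P(N ≤ 2) = 1 − Σ_{j=0}^{2} e^(−μ) μ^j/j! ≈ 0.4816.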